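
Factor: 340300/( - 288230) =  -2^1*5^1*19^(- 1)*37^(  -  1)*83^1 = - 830/703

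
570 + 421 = 991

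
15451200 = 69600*222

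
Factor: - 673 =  - 673^1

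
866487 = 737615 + 128872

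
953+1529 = 2482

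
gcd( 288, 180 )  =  36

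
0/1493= 0 = 0.00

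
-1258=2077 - 3335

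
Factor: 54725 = 5^2*11^1*199^1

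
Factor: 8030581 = 13^1*31^1*19927^1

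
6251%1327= 943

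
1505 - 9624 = -8119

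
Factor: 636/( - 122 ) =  - 2^1*3^1 * 53^1*61^( - 1 ) =- 318/61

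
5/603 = 5/603 = 0.01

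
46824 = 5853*8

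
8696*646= 5617616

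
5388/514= 10 + 124/257 = 10.48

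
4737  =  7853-3116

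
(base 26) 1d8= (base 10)1022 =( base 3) 1101212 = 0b1111111110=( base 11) 84A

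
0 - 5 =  - 5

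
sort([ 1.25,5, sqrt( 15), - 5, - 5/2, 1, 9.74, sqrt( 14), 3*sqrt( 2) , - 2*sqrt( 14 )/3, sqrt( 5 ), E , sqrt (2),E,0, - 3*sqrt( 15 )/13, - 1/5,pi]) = [-5,  -  5/2, - 2*sqrt( 14 )/3, -3 *sqrt( 15)/13, - 1/5, 0,1 , 1.25, sqrt(2 ), sqrt( 5 ),E,E,pi,sqrt( 14 ),sqrt(15 ), 3*sqrt (2 ), 5,9.74 ]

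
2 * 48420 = 96840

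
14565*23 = 334995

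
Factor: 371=7^1*53^1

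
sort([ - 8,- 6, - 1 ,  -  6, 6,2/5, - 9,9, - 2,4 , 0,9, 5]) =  [ - 9, - 8,  -  6, - 6, - 2, - 1, 0, 2/5, 4 , 5, 6,9, 9]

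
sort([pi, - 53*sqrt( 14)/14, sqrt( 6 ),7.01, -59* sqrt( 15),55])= [ - 59*sqrt( 15), - 53 * sqrt(14)/14,sqrt (6), pi,7.01,55 ] 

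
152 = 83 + 69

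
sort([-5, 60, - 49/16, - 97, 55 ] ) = [ - 97, - 5, - 49/16, 55 , 60]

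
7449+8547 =15996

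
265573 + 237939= 503512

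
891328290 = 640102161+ 251226129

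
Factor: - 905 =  - 5^1*181^1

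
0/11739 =0 = 0.00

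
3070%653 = 458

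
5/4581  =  5/4581=0.00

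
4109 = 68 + 4041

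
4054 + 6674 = 10728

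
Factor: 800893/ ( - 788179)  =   - 7^ (-1)*29^1*109^ (-1)* 1033^( - 1)* 27617^1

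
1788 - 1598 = 190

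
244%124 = 120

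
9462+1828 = 11290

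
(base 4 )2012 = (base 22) 62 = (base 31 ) 4a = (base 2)10000110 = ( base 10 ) 134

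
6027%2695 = 637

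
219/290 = 219/290 = 0.76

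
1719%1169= 550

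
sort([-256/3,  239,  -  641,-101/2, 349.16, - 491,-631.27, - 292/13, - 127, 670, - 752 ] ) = [ - 752, - 641,-631.27, - 491, - 127,-256/3, - 101/2, - 292/13, 239, 349.16,670 ]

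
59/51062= 59/51062 = 0.00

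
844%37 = 30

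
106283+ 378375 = 484658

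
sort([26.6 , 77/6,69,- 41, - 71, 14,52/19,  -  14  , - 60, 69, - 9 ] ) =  [  -  71 , - 60, - 41,-14, - 9,52/19,77/6,  14, 26.6, 69, 69]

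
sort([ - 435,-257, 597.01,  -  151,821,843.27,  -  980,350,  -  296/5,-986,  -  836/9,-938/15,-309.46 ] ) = [ - 986,-980,-435,-309.46,  -  257, - 151, - 836/9, - 938/15, - 296/5, 350,597.01,  821, 843.27]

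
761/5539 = 761/5539 = 0.14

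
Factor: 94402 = 2^1*7^1*11^1 *613^1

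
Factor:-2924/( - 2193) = 4/3= 2^2*3^ ( - 1 ) 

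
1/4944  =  1/4944 =0.00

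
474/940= 237/470 = 0.50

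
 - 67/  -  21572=67/21572 =0.00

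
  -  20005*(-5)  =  100025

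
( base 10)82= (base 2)1010010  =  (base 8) 122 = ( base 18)4A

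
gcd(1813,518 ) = 259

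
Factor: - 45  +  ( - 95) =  - 2^2* 5^1*7^1 = -140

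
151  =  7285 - 7134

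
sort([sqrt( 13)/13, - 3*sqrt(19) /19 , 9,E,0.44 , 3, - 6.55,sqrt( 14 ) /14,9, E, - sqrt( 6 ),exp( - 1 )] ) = [ - 6.55, - sqrt( 6), - 3*sqrt(19) /19,sqrt(14)/14,sqrt ( 13 ) /13, exp( - 1 ),0.44,E,E, 3,9,9 ]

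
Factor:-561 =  - 3^1 * 11^1*17^1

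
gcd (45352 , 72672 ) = 8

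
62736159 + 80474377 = 143210536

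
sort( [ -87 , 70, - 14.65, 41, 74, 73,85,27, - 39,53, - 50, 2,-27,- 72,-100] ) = [ - 100 , - 87,  -  72,  -  50, - 39, - 27,  -  14.65,2,27,41,53, 70,  73,74,85] 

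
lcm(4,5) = 20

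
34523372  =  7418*4654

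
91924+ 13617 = 105541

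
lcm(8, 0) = 0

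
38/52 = 19/26 = 0.73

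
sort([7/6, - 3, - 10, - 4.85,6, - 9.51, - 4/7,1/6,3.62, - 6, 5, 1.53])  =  [ -10, - 9.51,-6,-4.85, - 3, - 4/7,1/6,7/6,1.53,3.62,5, 6 ] 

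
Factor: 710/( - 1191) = - 2^1*3^( - 1) * 5^1*71^1* 397^( - 1)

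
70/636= 35/318 = 0.11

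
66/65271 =22/21757 = 0.00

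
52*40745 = 2118740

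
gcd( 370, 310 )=10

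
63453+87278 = 150731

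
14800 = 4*3700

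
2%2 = 0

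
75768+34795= 110563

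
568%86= 52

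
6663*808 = 5383704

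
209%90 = 29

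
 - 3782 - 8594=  - 12376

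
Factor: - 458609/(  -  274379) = 7^(- 1)* 17^1*19^ ( - 1)*53^1 * 509^1*2063^(-1) 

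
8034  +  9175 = 17209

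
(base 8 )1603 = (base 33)r8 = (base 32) S3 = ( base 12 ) 62b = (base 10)899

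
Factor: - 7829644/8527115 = -2^2*5^ ( -1) * 17^(-1 )* 37^1*43^( - 1 )*2333^ ( - 1)*52903^1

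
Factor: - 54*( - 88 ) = 4752  =  2^4*3^3*11^1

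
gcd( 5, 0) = 5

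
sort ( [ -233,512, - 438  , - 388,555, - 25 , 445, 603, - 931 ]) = [ - 931, - 438, - 388, - 233,-25, 445, 512, 555, 603]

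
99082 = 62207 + 36875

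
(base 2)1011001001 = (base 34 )KX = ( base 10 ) 713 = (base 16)2C9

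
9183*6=55098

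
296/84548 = 74/21137 = 0.00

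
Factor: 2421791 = 2421791^1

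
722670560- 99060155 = 623610405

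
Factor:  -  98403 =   -  3^1*32801^1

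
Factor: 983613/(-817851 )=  - 179^( - 1 ) * 1523^( - 1) * 327871^1  =  - 327871/272617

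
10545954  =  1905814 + 8640140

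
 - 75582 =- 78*969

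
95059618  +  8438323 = 103497941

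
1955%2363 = 1955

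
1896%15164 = 1896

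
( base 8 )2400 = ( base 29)1F4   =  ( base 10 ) 1280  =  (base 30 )1CK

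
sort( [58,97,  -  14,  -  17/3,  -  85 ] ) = [-85,  -  14,-17/3,58, 97 ] 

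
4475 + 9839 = 14314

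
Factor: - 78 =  - 2^1*3^1 *13^1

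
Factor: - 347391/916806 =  - 2^( - 1 )*3^1*11^2*479^( - 1 ) = - 363/958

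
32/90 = 16/45 = 0.36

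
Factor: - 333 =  - 3^2 * 37^1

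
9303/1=9303 = 9303.00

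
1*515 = 515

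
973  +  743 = 1716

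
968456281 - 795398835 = 173057446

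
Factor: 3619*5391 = 3^2*7^1*11^1*47^1*599^1 =19510029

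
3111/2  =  1555 + 1/2 =1555.50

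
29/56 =29/56 = 0.52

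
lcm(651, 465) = 3255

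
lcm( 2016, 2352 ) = 14112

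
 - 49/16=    - 4+15/16 = -  3.06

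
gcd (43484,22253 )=7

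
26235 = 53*495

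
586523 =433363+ 153160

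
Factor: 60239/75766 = 2^(  -  1)*43^( - 1 )*  59^1*881^ ( - 1)*1021^1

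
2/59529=2/59529 =0.00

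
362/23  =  15 + 17/23=15.74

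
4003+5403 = 9406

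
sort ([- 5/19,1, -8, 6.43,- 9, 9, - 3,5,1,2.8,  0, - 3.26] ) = [-9 , - 8, - 3.26,- 3, - 5/19, 0, 1,1,2.8,5,6.43,9]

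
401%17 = 10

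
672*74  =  49728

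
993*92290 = 91643970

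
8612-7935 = 677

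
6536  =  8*817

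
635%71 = 67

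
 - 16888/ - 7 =2412+4/7 = 2412.57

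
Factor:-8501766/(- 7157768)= 2^(-2) * 3^1*7^1 * 13^1*23^1 * 677^1 * 894721^(-1 )  =  4250883/3578884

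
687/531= 229/177 =1.29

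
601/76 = 601/76 = 7.91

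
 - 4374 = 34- 4408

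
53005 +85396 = 138401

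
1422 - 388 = 1034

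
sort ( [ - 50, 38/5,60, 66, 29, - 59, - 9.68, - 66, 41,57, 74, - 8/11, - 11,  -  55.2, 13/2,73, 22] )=[ - 66,-59, - 55.2, - 50, - 11,- 9.68, - 8/11,  13/2, 38/5, 22,29,41 , 57, 60,66,73  ,  74 ]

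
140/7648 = 35/1912 = 0.02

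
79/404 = 79/404 = 0.20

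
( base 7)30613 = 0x1D53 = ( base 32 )7aj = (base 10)7507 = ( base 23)e49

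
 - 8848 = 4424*( - 2)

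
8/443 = 8/443 = 0.02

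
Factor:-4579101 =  - 3^2*508789^1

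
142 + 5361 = 5503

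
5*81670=408350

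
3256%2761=495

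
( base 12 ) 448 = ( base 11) 525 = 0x278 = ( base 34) IK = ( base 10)632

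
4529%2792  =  1737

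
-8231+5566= - 2665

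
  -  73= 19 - 92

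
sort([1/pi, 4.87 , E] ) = [ 1/pi,E,4.87]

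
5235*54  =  282690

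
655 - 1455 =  - 800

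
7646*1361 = 10406206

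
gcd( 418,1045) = 209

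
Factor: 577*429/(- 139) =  - 3^1*11^1*13^1*139^( - 1)*577^1 = - 247533/139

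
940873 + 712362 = 1653235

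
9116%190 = 186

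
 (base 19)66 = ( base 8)170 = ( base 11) aa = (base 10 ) 120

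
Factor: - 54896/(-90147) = 2^4*3^ (  -  1) * 47^1*73^1*151^(-1)*199^( - 1)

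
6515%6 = 5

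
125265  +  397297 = 522562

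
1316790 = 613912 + 702878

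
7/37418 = 7/37418 = 0.00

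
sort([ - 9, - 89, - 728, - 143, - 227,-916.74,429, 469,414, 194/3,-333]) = [ - 916.74, - 728, - 333,  -  227, - 143, - 89, - 9,194/3, 414,429,469]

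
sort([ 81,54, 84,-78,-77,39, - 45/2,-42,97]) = [ - 78 ,-77, - 42, - 45/2,39,54,81,84, 97 ] 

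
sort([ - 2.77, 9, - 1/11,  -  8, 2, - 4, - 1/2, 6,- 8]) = [ - 8, - 8,-4,-2.77, - 1/2, - 1/11,2, 6, 9]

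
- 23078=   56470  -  79548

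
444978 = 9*49442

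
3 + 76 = 79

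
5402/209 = 5402/209 = 25.85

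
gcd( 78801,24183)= 3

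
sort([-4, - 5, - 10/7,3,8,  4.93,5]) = [-5, - 4,-10/7, 3,  4.93, 5,8]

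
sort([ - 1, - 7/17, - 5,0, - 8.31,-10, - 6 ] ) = [ - 10, - 8.31,  -  6 , - 5, - 1, - 7/17, 0] 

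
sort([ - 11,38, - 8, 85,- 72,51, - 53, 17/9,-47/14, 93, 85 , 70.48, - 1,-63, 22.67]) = [- 72, - 63,-53, - 11,-8, - 47/14, - 1,17/9,22.67,  38,51,70.48,  85,  85,93 ] 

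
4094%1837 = 420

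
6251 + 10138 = 16389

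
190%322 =190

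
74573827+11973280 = 86547107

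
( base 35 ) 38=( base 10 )113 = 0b1110001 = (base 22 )53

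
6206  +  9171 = 15377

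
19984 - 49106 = -29122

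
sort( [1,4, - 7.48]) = [-7.48, 1, 4]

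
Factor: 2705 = 5^1*541^1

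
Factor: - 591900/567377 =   -  2^2*3^1 * 5^2*1973^1*567377^( - 1) 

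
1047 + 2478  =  3525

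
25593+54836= 80429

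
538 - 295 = 243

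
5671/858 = 6 + 523/858   =  6.61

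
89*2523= 224547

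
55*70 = 3850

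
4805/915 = 961/183 =5.25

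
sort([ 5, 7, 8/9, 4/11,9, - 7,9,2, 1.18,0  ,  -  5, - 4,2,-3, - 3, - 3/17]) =[-7 , - 5, - 4, - 3, - 3, - 3/17 , 0,4/11, 8/9,  1.18,2, 2,5, 7,9, 9]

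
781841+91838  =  873679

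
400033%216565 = 183468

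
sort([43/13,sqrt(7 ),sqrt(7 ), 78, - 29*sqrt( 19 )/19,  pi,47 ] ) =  [-29*sqrt (19)/19, sqrt(7 ), sqrt( 7 ),pi,43/13, 47, 78]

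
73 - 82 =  - 9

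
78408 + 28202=106610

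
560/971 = 560/971 =0.58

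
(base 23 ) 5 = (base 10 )5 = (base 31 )5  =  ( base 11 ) 5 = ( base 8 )5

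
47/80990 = 47/80990 = 0.00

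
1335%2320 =1335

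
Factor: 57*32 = 1824 = 2^5*3^1*19^1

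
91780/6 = 45890/3= 15296.67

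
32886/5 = 6577 + 1/5 = 6577.20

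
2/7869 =2/7869= 0.00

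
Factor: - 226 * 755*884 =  - 2^3*5^1 *13^1 * 17^1*113^1 * 151^1   =  - 150836920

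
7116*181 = 1287996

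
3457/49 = 3457/49 = 70.55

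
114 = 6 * 19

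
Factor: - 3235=-5^1 * 647^1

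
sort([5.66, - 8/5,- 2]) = [  -  2,-8/5,5.66]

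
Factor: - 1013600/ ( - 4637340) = 50680/231867= 2^3*3^( -2)*5^1*7^1 * 181^1 * 25763^( - 1 )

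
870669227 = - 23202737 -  - 893871964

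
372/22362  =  62/3727 =0.02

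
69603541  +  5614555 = 75218096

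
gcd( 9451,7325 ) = 1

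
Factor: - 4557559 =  - 4557559^1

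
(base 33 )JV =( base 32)KI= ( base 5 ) 10113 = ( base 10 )658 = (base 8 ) 1222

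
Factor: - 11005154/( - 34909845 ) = 2^1*3^( - 1)*5^( - 1 )*17^1*431^1  *751^1*2327323^( - 1 )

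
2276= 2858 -582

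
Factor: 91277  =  97^1*941^1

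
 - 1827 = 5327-7154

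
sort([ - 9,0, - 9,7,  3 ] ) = [ - 9,-9,0, 3,7] 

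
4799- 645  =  4154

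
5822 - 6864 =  - 1042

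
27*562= 15174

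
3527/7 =3527/7 = 503.86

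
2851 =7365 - 4514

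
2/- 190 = - 1/95 =- 0.01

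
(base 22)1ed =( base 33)od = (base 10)805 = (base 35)n0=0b1100100101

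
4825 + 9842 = 14667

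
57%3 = 0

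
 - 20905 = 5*( - 4181 ) 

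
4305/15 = 287 = 287.00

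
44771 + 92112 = 136883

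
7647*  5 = 38235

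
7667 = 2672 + 4995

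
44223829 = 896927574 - 852703745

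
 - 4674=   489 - 5163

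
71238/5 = 71238/5 = 14247.60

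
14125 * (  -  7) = - 98875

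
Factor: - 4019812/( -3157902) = 2^1*3^( - 2 )*11^(-1 ) * 41^( - 1 )*43^1*389^ ( - 1)*23371^1  =  2009906/1578951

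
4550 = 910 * 5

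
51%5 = 1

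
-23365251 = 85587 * (-273) 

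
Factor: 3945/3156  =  5/4 = 2^(-2 ) *5^1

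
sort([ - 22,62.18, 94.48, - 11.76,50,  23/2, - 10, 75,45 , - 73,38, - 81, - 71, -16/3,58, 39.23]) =[ - 81,-73, - 71, - 22 , - 11.76, - 10,  -  16/3,23/2,38, 39.23,45 , 50,58,62.18, 75,94.48 ]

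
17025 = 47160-30135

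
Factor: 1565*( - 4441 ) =-5^1*313^1*4441^1 = - 6950165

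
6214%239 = 0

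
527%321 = 206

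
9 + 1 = 10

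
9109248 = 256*35583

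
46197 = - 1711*( - 27 ) 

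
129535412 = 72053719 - -57481693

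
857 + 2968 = 3825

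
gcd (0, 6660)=6660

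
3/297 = 1/99=0.01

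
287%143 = 1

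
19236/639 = 30+22/213 = 30.10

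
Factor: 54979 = 54979^1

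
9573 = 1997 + 7576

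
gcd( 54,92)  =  2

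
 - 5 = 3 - 8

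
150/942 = 25/157=0.16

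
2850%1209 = 432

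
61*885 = 53985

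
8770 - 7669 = 1101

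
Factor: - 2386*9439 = -2^1*1193^1 *9439^1 = - 22521454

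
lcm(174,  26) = 2262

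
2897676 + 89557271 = 92454947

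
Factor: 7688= 2^3*31^2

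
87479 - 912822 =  - 825343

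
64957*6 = 389742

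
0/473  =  0 =0.00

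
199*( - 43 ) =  - 8557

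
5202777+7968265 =13171042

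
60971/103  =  60971/103 = 591.95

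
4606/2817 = 1 + 1789/2817 = 1.64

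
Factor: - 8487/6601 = -3^2 * 7^( - 1 ) = - 9/7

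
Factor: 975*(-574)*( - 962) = 538383300 = 2^2*3^1*5^2*7^1*13^2*37^1*41^1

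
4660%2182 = 296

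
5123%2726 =2397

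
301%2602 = 301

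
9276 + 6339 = 15615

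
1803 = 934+869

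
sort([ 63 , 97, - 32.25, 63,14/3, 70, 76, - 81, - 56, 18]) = [ - 81,  -  56 ,-32.25, 14/3, 18, 63, 63,  70,76,  97]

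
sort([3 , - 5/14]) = [  -  5/14,3]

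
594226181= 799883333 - 205657152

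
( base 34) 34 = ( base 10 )106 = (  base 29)3J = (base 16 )6a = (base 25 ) 46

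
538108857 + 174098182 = 712207039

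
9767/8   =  1220 + 7/8 = 1220.88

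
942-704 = 238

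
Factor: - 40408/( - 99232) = 5051/12404 = 2^(  -  2)*7^(  -  1 ) * 443^( -1)*5051^1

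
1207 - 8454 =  - 7247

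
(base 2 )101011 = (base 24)1j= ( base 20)23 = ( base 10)43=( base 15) 2D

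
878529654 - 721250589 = 157279065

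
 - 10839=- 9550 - 1289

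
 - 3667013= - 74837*49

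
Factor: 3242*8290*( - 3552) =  -95464191360 =-2^7*3^1*5^1*37^1*829^1*1621^1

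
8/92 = 2/23 = 0.09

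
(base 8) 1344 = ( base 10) 740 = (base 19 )20i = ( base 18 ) 252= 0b1011100100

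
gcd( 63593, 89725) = 1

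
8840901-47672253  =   - 38831352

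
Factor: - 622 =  - 2^1*311^1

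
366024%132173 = 101678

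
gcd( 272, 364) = 4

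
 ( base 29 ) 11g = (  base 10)886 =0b1101110110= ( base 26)182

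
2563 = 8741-6178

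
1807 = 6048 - 4241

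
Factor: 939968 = 2^6*19^1*773^1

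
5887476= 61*96516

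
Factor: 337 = 337^1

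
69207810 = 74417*930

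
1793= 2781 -988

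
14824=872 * 17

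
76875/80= 960 + 15/16 = 960.94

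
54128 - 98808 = - 44680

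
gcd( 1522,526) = 2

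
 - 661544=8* (-82693 ) 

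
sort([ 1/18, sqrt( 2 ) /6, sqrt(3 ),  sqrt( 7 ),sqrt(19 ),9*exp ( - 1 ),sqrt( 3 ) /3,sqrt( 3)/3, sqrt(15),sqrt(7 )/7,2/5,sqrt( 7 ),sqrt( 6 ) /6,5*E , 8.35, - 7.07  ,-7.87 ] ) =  [ - 7.87, - 7.07 , 1/18,sqrt(2 ) /6, sqrt( 7)/7,  2/5,  sqrt( 6)/6,sqrt (3) /3, sqrt( 3)/3,sqrt( 3 ),sqrt( 7 ) , sqrt( 7 ),9*exp ( - 1 ),sqrt( 15 ),sqrt( 19),8.35, 5*E]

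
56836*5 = 284180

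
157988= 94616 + 63372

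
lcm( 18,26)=234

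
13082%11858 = 1224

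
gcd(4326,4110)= 6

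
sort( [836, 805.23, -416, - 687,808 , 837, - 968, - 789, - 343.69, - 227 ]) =[-968, - 789, - 687, - 416,  -  343.69, - 227 , 805.23, 808, 836 , 837 ]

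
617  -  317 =300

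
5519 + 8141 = 13660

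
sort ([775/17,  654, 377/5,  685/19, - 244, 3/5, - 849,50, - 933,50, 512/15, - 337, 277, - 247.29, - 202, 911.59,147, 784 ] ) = [ - 933,- 849, - 337,  -  247.29 , - 244,-202, 3/5 , 512/15,  685/19, 775/17,50, 50, 377/5,147,277,654, 784, 911.59 ]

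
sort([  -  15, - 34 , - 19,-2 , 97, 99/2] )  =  [  -  34,- 19,  -  15, - 2,  99/2,97 ]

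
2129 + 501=2630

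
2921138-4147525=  - 1226387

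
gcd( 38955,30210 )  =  795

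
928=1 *928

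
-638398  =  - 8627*74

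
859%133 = 61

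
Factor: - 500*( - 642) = 2^3*3^1 *5^3*107^1= 321000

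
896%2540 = 896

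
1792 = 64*28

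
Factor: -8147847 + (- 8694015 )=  - 16841862  =  -  2^1*3^2 * 83^1 * 11273^1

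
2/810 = 1/405 = 0.00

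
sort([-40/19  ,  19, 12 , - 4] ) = [ - 4, - 40/19, 12,19 ]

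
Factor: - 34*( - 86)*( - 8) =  - 2^5  *17^1*43^1 = - 23392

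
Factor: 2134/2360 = 1067/1180 = 2^ (  -  2)*5^( - 1 )*11^1*59^ (-1)  *  97^1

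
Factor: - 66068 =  - 2^2*83^1 * 199^1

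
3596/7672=899/1918 = 0.47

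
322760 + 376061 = 698821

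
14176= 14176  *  1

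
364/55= 364/55= 6.62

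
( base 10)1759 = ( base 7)5062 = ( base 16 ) 6DF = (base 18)57D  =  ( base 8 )3337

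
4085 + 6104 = 10189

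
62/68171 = 62/68171= 0.00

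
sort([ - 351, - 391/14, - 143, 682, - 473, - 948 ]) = [ - 948, - 473, - 351, - 143,-391/14, 682 ] 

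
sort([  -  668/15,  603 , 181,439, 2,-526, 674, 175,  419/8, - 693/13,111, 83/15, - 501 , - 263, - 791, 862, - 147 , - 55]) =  [ - 791, - 526,-501, - 263, - 147, - 55, - 693/13 , - 668/15, 2, 83/15,419/8, 111, 175, 181,439, 603,  674,862]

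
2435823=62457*39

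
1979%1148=831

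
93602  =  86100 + 7502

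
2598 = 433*6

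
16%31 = 16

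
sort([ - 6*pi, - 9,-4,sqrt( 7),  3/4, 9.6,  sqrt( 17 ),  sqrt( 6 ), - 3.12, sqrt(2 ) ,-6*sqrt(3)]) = [ - 6*pi , - 6*sqrt( 3 ),- 9, - 4, - 3.12,3/4,sqrt(2), sqrt (6), sqrt (7), sqrt ( 17 ) , 9.6 ]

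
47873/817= 58 + 487/817 = 58.60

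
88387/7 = 12626 + 5/7=12626.71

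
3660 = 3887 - 227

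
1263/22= 1263/22 = 57.41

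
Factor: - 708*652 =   -  461616 = - 2^4*3^1*59^1*163^1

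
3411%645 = 186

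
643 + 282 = 925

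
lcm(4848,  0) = 0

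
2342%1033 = 276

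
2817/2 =2817/2= 1408.50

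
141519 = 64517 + 77002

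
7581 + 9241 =16822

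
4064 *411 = 1670304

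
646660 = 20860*31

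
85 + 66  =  151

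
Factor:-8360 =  - 2^3 * 5^1*11^1*19^1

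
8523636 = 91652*93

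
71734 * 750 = 53800500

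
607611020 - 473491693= 134119327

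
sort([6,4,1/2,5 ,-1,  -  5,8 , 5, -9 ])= [- 9,-5,  -  1,1/2,4,5, 5,6,8]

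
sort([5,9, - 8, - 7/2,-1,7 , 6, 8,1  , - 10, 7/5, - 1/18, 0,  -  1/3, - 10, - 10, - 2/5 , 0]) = [ - 10, - 10,-10,-8, - 7/2,-1, - 2/5, - 1/3,-1/18 , 0, 0, 1,7/5 , 5,6, 7,8,9]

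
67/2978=67/2978 = 0.02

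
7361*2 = 14722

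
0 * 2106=0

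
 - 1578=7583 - 9161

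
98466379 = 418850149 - 320383770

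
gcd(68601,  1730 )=1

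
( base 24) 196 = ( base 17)2cg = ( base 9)1076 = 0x31e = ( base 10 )798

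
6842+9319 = 16161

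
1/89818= 1/89818 = 0.00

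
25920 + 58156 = 84076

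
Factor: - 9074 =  - 2^1* 13^1*349^1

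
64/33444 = 16/8361 = 0.00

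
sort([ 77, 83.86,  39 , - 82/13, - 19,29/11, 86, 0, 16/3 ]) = [ - 19, - 82/13,0,29/11,16/3, 39, 77, 83.86,86]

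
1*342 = 342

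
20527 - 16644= 3883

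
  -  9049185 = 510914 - 9560099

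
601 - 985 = -384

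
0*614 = 0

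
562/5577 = 562/5577 = 0.10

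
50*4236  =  211800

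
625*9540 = 5962500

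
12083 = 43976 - 31893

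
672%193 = 93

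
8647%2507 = 1126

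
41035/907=45 + 220/907 = 45.24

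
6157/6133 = 6157/6133 = 1.00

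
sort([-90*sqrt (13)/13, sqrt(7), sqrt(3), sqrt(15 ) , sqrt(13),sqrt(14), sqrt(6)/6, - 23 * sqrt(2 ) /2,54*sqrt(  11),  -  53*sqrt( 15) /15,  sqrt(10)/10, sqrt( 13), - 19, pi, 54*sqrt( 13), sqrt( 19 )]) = [ - 90*sqrt( 13 )/13,-19, - 23*sqrt(2 ) /2, - 53*sqrt( 15)/15,sqrt(10 )/10,sqrt(6)/6,sqrt(3), sqrt(7) , pi,sqrt( 13), sqrt(13),sqrt( 14), sqrt (15), sqrt( 19 ),54*sqrt (11), 54*sqrt(13 )]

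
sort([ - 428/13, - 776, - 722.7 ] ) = [ - 776, - 722.7, - 428/13] 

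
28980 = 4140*7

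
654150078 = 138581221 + 515568857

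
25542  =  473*54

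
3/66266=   3/66266 = 0.00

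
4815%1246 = 1077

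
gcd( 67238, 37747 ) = 1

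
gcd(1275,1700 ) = 425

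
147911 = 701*211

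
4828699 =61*79159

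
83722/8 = 41861/4 = 10465.25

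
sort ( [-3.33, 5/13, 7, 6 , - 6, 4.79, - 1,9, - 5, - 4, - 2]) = [ - 6, - 5, - 4,-3.33, - 2,- 1,5/13,4.79,  6, 7, 9]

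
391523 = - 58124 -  -449647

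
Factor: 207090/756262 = 3^3*5^1*17^( - 1)*29^(  -  1 )=135/493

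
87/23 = 3 + 18/23 = 3.78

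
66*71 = 4686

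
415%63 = 37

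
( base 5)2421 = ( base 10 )361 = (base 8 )551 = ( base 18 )121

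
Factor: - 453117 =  - 3^1*7^1 * 21577^1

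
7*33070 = 231490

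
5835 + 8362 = 14197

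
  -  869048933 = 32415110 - 901464043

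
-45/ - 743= 45/743= 0.06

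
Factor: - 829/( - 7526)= 2^ (-1 )*53^ ( - 1)*71^( - 1)*829^1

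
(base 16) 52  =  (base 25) 37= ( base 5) 312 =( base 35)2C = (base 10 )82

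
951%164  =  131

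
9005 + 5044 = 14049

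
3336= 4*834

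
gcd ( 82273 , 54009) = 1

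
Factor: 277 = 277^1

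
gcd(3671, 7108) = 1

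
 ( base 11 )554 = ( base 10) 664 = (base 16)298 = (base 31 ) ld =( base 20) 1D4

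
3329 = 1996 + 1333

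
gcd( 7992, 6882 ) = 222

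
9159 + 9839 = 18998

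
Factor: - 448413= - 3^1*7^1*131^1*163^1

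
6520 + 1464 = 7984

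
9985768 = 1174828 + 8810940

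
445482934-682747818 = -237264884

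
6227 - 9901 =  - 3674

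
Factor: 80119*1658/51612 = 2^( - 1 )*3^( - 1 )*11^( - 1)*13^1*17^( - 1 )*23^ ( - 1) * 829^1  *  6163^1= 66418651/25806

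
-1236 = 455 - 1691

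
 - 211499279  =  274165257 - 485664536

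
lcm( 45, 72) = 360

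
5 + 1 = 6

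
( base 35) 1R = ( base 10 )62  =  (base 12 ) 52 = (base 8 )76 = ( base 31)20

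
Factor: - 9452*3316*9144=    - 286598855808=- 2^7*3^2*17^1*127^1*139^1*829^1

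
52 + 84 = 136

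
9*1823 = 16407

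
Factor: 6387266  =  2^1 * 3193633^1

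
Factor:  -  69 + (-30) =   -  99 = -3^2*11^1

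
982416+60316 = 1042732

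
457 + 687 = 1144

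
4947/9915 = 1649/3305=0.50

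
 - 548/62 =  - 274/31 =- 8.84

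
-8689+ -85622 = -94311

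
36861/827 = 36861/827 = 44.57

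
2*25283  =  50566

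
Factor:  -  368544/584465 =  - 2^5*3^1 * 5^(-1) * 7^( - 1)*11^1*349^1*16699^( - 1 )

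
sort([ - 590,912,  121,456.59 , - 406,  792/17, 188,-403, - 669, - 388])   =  [-669, - 590 , - 406,-403, - 388,792/17, 121,  188, 456.59,912 ] 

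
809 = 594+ 215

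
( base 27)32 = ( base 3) 10002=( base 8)123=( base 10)83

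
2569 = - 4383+6952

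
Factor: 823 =823^1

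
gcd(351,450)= 9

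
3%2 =1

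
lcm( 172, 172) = 172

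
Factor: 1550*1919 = 2^1*5^2*19^1*31^1*101^1=2974450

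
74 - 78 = -4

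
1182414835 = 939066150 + 243348685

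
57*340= 19380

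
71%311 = 71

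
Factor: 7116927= 3^1 *2372309^1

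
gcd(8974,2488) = 2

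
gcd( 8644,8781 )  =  1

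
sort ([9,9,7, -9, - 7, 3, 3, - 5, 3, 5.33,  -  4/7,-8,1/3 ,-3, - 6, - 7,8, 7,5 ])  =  [- 9, - 8, - 7, - 7, - 6, - 5, -3, - 4/7,1/3,  3,3, 3, 5 , 5.33,7, 7,  8, 9,9]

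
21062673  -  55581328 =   -  34518655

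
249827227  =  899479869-649652642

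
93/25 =3+18/25 = 3.72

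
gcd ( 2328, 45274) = 2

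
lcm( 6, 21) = 42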